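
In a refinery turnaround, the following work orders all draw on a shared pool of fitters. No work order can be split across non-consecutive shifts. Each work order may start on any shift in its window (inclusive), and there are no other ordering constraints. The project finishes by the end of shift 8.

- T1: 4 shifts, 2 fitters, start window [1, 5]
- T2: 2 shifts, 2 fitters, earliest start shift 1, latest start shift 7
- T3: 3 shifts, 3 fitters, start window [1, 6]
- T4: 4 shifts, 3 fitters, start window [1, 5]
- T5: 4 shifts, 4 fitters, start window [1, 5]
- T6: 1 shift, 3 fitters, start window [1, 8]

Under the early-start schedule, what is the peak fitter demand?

17

Early-start schedule: T1@1, T2@1, T3@1, T4@1, T5@1, T6@1.
Load per shift: shift 1: 17, shift 2: 14, shift 3: 12, shift 4: 9, shift 5: 0, shift 6: 0, shift 7: 0, shift 8: 0.
Peak is 17.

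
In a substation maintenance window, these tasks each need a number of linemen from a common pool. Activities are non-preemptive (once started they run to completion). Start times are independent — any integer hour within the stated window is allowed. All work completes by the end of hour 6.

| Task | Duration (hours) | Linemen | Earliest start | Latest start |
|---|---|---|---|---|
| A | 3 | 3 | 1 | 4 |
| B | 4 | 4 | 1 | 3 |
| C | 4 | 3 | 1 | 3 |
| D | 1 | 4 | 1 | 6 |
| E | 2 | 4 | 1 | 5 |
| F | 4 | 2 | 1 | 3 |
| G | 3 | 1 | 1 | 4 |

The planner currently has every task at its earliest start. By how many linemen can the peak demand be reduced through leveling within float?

Early-start peak: h1:21  h2:17  h3:13  h4:9  h5:0  h6:0 ⇒ 21.
Leveled (A@1, B@1, C@1, D@5, E@5, F@1, G@4): h1:12  h2:12  h3:12  h4:10  h5:9  h6:5 ⇒ 12.
Reduction 21 − 12 = 9.

9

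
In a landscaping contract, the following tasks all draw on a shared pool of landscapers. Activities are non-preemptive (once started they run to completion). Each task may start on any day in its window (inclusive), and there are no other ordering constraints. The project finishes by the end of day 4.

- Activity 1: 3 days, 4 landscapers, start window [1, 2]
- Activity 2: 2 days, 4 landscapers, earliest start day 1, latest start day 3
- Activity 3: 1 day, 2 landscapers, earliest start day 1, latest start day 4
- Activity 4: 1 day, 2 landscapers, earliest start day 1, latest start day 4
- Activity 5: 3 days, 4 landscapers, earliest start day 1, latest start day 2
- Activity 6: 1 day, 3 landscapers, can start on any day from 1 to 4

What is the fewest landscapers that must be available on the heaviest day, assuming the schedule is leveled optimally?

12

Early-start (Activity 1@1, Activity 2@1, Activity 3@1, Activity 4@1, Activity 5@1, Activity 6@1) gives peak 19: d1:19  d2:12  d3:8  d4:0.
Shift Activity 5→2, Activity 6→3.
Schedule Activity 1@1, Activity 2@1, Activity 3@1, Activity 4@1, Activity 5@2, Activity 6@3: d1:12  d2:12  d3:11  d4:4 — peak 12.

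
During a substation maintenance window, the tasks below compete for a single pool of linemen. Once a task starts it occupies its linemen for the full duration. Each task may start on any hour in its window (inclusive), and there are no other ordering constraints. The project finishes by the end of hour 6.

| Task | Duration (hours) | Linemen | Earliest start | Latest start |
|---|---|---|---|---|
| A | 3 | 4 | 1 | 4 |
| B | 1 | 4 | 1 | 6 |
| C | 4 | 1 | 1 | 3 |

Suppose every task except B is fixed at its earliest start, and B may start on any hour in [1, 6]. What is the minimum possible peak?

5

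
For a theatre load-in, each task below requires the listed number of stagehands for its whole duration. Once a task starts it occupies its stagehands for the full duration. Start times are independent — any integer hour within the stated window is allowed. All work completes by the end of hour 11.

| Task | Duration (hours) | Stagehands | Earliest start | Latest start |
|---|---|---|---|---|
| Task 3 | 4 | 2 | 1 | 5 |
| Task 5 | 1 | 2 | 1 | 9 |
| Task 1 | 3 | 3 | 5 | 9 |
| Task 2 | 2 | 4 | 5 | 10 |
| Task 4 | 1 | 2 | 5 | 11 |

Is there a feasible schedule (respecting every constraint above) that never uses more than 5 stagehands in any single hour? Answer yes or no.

yes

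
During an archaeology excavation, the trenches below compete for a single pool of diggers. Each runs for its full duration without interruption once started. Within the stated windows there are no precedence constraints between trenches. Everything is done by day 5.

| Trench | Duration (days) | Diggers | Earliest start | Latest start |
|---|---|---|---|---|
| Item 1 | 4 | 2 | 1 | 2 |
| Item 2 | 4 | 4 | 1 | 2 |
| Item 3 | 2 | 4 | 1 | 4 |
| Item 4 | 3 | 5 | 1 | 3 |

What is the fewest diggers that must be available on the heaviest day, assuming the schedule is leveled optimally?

Early-start (Item 1@1, Item 2@1, Item 3@1, Item 4@1) gives peak 15: d1:15  d2:15  d3:11  d4:6  d5:0.
Shift Item 4→3.
Schedule Item 1@1, Item 2@1, Item 3@1, Item 4@3: d1:10  d2:10  d3:11  d4:11  d5:5 — peak 11.

11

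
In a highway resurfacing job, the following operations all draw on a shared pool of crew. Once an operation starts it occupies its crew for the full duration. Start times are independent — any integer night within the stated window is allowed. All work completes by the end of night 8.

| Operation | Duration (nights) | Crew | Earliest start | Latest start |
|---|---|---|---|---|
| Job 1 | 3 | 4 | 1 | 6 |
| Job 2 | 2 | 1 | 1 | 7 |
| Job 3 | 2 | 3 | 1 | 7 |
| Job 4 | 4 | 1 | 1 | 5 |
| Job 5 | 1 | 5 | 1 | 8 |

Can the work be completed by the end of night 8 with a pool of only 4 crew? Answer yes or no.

The minimum achievable peak is 5; 4 < 5, so no feasible schedule stays within the cap.

no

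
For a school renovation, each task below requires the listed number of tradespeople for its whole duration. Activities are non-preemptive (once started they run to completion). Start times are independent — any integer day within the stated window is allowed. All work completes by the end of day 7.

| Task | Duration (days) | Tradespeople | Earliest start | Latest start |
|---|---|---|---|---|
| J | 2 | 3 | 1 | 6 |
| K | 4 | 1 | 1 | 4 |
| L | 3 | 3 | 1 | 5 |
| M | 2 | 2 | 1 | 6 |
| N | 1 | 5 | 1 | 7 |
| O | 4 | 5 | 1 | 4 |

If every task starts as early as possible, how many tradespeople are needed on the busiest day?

19

Early-start schedule: J@1, K@1, L@1, M@1, N@1, O@1.
Load per day: day 1: 19, day 2: 14, day 3: 9, day 4: 6, day 5: 0, day 6: 0, day 7: 0.
Peak is 19.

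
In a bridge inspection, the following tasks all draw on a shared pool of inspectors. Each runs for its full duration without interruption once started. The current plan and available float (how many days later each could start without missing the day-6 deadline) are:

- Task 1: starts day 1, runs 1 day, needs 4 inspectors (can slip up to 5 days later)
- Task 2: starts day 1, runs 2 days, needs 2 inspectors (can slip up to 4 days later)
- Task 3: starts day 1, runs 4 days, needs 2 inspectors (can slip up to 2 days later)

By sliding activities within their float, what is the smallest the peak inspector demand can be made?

4

Early-start (Task 1@1, Task 2@1, Task 3@1) gives peak 8: d1:8  d2:4  d3:2  d4:2  d5:0  d6:0.
Shift Task 2→2, Task 3→2.
Schedule Task 1@1, Task 2@2, Task 3@2: d1:4  d2:4  d3:4  d4:2  d5:2  d6:0 — peak 4.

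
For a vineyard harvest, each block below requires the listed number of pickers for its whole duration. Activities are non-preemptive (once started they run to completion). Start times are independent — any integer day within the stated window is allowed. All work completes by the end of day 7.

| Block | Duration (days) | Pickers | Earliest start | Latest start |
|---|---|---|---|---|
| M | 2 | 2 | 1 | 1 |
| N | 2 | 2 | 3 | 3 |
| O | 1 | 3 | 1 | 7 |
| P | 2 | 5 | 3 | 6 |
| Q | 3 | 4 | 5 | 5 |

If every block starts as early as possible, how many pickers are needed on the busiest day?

7

Early-start schedule: M@1, N@3, O@1, P@3, Q@5.
Load per day: day 1: 5, day 2: 2, day 3: 7, day 4: 7, day 5: 4, day 6: 4, day 7: 4.
Peak is 7.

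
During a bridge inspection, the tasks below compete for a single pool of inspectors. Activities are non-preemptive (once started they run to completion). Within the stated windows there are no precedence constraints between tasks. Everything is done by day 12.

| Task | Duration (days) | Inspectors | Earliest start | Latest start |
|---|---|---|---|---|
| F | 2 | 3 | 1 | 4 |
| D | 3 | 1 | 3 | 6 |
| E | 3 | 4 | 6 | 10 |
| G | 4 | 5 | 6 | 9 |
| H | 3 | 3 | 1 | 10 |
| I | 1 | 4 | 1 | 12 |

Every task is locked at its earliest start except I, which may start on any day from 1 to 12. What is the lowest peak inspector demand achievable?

I@1: d1:10  d2:6  d3:4  d4:1  d5:1  d6:9  d7:9  d8:9  d9:5  d10:0  d11:0  d12:0 → peak 10
I@2: d1:6  d2:10  d3:4  d4:1  d5:1  d6:9  d7:9  d8:9  d9:5  d10:0  d11:0  d12:0 → peak 10
I@3: d1:6  d2:6  d3:8  d4:1  d5:1  d6:9  d7:9  d8:9  d9:5  d10:0  d11:0  d12:0 → peak 9
I@4: d1:6  d2:6  d3:4  d4:5  d5:1  d6:9  d7:9  d8:9  d9:5  d10:0  d11:0  d12:0 → peak 9
I@5: d1:6  d2:6  d3:4  d4:1  d5:5  d6:9  d7:9  d8:9  d9:5  d10:0  d11:0  d12:0 → peak 9
I@6: d1:6  d2:6  d3:4  d4:1  d5:1  d6:13  d7:9  d8:9  d9:5  d10:0  d11:0  d12:0 → peak 13
I@7: d1:6  d2:6  d3:4  d4:1  d5:1  d6:9  d7:13  d8:9  d9:5  d10:0  d11:0  d12:0 → peak 13
I@8: d1:6  d2:6  d3:4  d4:1  d5:1  d6:9  d7:9  d8:13  d9:5  d10:0  d11:0  d12:0 → peak 13
I@9: d1:6  d2:6  d3:4  d4:1  d5:1  d6:9  d7:9  d8:9  d9:9  d10:0  d11:0  d12:0 → peak 9
I@10: d1:6  d2:6  d3:4  d4:1  d5:1  d6:9  d7:9  d8:9  d9:5  d10:4  d11:0  d12:0 → peak 9
I@11: d1:6  d2:6  d3:4  d4:1  d5:1  d6:9  d7:9  d8:9  d9:5  d10:0  d11:4  d12:0 → peak 9
I@12: d1:6  d2:6  d3:4  d4:1  d5:1  d6:9  d7:9  d8:9  d9:5  d10:0  d11:0  d12:4 → peak 9
Best is I@3, peak 9.

9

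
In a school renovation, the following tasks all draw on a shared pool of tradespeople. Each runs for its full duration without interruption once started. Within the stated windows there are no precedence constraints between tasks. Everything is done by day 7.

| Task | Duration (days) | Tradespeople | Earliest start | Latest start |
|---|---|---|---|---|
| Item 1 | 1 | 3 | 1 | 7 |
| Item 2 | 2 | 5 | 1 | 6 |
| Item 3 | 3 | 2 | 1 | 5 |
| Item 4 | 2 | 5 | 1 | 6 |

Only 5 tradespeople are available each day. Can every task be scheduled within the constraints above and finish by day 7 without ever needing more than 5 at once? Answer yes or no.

Schedule Item 1@1, Item 2@4, Item 3@1, Item 4@6: d1:5  d2:2  d3:2  d4:5  d5:5  d6:5  d7:5 — peak 5 ≤ 5.

yes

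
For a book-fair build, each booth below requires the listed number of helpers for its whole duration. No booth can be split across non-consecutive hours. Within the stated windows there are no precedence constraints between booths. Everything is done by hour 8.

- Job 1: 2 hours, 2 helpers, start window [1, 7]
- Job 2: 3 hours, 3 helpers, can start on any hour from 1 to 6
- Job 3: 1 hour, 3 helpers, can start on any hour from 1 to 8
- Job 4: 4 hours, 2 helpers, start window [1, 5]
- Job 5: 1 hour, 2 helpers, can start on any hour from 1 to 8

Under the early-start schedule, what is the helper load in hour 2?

7

At early start, hour 2 has: Job 1, Job 2, Job 4.
Demand: 2 + 3 + 2 = 7.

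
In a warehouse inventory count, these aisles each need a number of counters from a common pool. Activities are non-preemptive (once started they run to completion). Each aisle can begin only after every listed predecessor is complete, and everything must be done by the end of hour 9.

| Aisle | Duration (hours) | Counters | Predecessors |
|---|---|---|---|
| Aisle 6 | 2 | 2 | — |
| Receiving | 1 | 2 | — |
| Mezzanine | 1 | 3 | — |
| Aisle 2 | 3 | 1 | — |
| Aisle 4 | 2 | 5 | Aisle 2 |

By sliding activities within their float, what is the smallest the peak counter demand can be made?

Early-start (Aisle 6@1, Receiving@1, Mezzanine@1, Aisle 2@1, Aisle 4@4) gives peak 8: h1:8  h2:3  h3:1  h4:5  h5:5  h6:0  h7:0  h8:0  h9:0.
Shift Mezzanine→2, Aisle 2→3, Aisle 4→6.
Schedule Aisle 6@1, Receiving@1, Mezzanine@2, Aisle 2@3, Aisle 4@6: h1:4  h2:5  h3:1  h4:1  h5:1  h6:5  h7:5  h8:0  h9:0 — peak 5.

5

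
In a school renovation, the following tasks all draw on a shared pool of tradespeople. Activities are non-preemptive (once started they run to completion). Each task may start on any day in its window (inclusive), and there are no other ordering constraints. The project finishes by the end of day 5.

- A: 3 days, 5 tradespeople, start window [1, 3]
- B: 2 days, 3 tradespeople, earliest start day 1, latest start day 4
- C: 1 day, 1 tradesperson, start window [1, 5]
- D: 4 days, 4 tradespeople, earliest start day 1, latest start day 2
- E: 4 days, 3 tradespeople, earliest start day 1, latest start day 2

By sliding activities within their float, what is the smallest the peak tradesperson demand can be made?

Early-start (A@1, B@1, C@1, D@1, E@1) gives peak 16: d1:16  d2:15  d3:12  d4:7  d5:0.
Shift B→4, E→2.
Schedule A@1, B@4, C@1, D@1, E@2: d1:10  d2:12  d3:12  d4:10  d5:6 — peak 12.

12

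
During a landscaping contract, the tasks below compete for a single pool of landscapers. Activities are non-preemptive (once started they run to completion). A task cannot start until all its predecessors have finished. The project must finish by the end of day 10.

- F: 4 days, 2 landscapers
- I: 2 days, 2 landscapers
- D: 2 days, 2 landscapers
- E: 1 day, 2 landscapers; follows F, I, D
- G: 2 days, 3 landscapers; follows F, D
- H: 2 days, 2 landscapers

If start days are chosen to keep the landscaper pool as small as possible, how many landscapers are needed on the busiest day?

4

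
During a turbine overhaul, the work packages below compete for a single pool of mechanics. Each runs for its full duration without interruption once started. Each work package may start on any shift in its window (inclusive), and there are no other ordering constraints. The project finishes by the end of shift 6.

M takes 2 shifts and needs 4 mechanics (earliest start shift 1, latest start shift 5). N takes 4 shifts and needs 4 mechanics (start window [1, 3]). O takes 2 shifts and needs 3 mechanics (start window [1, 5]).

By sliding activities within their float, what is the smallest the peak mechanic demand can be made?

7

Early-start (M@1, N@1, O@1) gives peak 11: s1:11  s2:11  s3:4  s4:4  s5:0  s6:0.
Shift N→3.
Schedule M@1, N@3, O@1: s1:7  s2:7  s3:4  s4:4  s5:4  s6:4 — peak 7.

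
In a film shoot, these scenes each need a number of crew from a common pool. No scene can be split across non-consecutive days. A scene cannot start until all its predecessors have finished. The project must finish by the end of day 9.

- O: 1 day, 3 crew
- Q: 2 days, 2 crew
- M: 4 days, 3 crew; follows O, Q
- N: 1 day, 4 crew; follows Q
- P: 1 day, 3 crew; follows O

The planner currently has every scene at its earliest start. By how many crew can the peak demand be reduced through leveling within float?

3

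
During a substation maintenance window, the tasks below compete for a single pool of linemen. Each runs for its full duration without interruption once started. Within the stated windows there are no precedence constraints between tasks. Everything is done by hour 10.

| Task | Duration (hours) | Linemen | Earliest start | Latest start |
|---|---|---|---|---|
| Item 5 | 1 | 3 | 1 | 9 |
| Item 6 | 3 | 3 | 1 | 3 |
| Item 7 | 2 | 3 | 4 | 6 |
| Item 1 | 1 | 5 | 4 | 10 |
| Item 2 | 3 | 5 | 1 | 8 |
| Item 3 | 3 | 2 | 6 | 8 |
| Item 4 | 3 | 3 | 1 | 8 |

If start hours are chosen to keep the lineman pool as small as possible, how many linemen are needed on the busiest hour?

7

Early-start (Item 5@1, Item 6@1, Item 7@4, Item 1@4, Item 2@1, Item 3@6, Item 4@1) gives peak 14: h1:14  h2:11  h3:11  h4:8  h5:3  h6:2  h7:2  h8:2  h9:0  h10:0.
Shift Item 1→6, Item 2→7, Item 4→2.
Schedule Item 5@1, Item 6@1, Item 7@4, Item 1@6, Item 2@7, Item 3@6, Item 4@2: h1:6  h2:6  h3:6  h4:6  h5:3  h6:7  h7:7  h8:7  h9:5  h10:0 — peak 7.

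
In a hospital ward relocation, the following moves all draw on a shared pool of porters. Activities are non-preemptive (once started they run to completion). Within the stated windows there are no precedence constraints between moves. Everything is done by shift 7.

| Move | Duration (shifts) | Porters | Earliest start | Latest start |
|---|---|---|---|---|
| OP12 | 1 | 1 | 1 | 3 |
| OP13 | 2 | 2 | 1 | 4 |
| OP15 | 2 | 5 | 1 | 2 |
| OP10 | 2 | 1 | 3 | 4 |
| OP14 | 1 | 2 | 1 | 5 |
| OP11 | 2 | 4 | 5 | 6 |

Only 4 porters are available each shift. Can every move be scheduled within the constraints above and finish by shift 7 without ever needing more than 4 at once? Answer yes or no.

The minimum achievable peak is 5; 4 < 5, so no feasible schedule stays within the cap.

no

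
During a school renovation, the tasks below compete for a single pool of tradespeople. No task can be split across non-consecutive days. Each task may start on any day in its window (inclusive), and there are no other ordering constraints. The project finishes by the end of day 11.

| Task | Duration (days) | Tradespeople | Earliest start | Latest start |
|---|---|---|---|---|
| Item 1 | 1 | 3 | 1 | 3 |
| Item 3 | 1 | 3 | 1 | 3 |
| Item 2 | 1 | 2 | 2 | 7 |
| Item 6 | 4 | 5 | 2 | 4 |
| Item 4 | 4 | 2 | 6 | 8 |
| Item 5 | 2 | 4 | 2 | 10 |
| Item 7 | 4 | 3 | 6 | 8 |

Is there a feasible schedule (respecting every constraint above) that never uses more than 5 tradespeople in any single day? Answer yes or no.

Total tradesperson-days = 56; over 11 days the average is 56/11 > 5, so some day must exceed 5.

no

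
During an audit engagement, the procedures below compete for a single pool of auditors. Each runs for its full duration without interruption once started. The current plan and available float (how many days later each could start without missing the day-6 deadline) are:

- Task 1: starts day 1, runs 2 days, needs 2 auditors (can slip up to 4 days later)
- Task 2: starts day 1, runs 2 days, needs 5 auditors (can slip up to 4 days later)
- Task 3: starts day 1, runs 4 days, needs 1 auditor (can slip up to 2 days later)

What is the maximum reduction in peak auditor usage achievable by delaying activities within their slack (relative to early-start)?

3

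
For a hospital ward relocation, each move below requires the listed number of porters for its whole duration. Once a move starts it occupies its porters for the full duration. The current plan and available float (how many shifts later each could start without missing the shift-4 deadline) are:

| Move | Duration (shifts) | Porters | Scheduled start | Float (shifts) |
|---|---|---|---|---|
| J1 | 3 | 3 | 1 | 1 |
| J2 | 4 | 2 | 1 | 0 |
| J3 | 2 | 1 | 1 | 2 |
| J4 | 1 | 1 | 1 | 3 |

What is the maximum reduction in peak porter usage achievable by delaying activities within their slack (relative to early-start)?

Early-start peak: s1:7  s2:6  s3:5  s4:2 ⇒ 7.
Leveled (J1@1, J2@1, J3@1, J4@3): s1:6  s2:6  s3:6  s4:2 ⇒ 6.
Reduction 7 − 6 = 1.

1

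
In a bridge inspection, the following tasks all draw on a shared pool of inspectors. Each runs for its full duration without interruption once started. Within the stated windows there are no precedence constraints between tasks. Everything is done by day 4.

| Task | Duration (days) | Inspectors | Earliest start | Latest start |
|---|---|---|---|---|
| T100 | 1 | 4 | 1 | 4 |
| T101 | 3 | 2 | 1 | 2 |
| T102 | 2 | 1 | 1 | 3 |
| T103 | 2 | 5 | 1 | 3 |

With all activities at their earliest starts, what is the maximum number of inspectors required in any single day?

Early-start schedule: T100@1, T101@1, T102@1, T103@1.
Load per day: day 1: 12, day 2: 8, day 3: 2, day 4: 0.
Peak is 12.

12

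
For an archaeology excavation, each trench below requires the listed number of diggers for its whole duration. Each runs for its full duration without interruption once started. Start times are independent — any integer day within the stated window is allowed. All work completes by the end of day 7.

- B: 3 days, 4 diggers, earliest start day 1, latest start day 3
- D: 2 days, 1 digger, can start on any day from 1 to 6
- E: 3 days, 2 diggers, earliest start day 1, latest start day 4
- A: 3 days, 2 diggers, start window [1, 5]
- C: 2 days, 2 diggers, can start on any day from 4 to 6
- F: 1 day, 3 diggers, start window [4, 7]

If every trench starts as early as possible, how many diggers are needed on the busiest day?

Early-start schedule: B@1, D@1, E@1, A@1, C@4, F@4.
Load per day: day 1: 9, day 2: 9, day 3: 8, day 4: 5, day 5: 2, day 6: 0, day 7: 0.
Peak is 9.

9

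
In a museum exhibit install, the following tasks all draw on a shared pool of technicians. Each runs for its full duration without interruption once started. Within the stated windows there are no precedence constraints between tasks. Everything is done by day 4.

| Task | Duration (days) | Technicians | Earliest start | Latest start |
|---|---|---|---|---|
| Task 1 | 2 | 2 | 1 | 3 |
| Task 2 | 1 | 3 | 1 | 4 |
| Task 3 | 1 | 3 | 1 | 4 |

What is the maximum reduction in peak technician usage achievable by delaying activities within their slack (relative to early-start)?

5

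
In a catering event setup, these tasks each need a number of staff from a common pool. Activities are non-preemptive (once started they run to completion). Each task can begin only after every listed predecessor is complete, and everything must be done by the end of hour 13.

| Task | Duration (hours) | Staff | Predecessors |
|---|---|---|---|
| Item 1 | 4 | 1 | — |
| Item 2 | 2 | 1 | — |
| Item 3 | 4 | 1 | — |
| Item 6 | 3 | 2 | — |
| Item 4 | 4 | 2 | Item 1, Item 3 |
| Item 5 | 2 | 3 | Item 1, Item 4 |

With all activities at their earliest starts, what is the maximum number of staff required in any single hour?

5

Early-start schedule: Item 1@1, Item 2@1, Item 3@1, Item 6@1, Item 4@5, Item 5@9.
Load per hour: hour 1: 5, hour 2: 5, hour 3: 4, hour 4: 2, hour 5: 2, hour 6: 2, hour 7: 2, hour 8: 2, hour 9: 3, hour 10: 3, hour 11: 0, hour 12: 0, hour 13: 0.
Peak is 5.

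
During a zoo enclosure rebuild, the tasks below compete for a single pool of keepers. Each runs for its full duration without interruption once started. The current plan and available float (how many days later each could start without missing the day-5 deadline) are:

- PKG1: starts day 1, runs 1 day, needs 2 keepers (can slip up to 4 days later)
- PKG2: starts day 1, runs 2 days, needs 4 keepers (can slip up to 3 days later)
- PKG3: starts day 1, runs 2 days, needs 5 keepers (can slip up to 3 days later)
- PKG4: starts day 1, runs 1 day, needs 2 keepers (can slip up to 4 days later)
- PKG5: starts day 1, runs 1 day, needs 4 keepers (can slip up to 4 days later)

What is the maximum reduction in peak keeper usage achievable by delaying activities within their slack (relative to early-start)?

11

Early-start peak: d1:17  d2:9  d3:0  d4:0  d5:0 ⇒ 17.
Leveled (PKG1@1, PKG2@1, PKG3@3, PKG4@2, PKG5@5): d1:6  d2:6  d3:5  d4:5  d5:4 ⇒ 6.
Reduction 17 − 6 = 11.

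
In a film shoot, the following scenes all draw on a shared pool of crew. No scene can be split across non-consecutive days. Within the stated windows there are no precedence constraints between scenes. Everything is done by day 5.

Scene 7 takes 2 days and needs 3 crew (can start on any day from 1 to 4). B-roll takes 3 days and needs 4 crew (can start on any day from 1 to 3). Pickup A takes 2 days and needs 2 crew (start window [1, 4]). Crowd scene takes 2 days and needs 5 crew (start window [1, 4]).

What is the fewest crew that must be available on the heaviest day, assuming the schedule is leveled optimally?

7

Early-start (Scene 7@1, B-roll@1, Pickup A@1, Crowd scene@1) gives peak 14: d1:14  d2:14  d3:4  d4:0  d5:0.
Shift Pickup A→3, Crowd scene→4.
Schedule Scene 7@1, B-roll@1, Pickup A@3, Crowd scene@4: d1:7  d2:7  d3:6  d4:7  d5:5 — peak 7.
Total crew member-days = 32 over 5 days ⇒ peak ≥ ⌈32/5⌉ = 7, so 7 is optimal.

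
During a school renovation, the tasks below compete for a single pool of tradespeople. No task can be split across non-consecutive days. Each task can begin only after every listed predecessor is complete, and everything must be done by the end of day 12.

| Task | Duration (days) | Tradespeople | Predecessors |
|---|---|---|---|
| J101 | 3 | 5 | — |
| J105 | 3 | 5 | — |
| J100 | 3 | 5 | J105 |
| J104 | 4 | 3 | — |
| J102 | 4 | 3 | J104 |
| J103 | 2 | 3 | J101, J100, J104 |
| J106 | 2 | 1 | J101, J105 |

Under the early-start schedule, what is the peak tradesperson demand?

Early-start schedule: J101@1, J105@1, J100@4, J104@1, J102@5, J103@7, J106@4.
Load per day: day 1: 13, day 2: 13, day 3: 13, day 4: 9, day 5: 9, day 6: 8, day 7: 6, day 8: 6, day 9: 0, day 10: 0, day 11: 0, day 12: 0.
Peak is 13.

13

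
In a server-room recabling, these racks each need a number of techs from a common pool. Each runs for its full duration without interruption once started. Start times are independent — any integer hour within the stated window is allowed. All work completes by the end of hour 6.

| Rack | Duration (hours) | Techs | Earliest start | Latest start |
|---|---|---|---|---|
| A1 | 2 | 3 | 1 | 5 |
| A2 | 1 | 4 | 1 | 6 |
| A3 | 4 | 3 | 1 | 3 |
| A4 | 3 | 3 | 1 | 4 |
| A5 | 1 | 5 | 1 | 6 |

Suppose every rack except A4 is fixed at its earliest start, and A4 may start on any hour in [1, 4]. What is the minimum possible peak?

15

A4@1: h1:18  h2:9  h3:6  h4:3  h5:0  h6:0 → peak 18
A4@2: h1:15  h2:9  h3:6  h4:6  h5:0  h6:0 → peak 15
A4@3: h1:15  h2:6  h3:6  h4:6  h5:3  h6:0 → peak 15
A4@4: h1:15  h2:6  h3:3  h4:6  h5:3  h6:3 → peak 15
Best is A4@2, peak 15.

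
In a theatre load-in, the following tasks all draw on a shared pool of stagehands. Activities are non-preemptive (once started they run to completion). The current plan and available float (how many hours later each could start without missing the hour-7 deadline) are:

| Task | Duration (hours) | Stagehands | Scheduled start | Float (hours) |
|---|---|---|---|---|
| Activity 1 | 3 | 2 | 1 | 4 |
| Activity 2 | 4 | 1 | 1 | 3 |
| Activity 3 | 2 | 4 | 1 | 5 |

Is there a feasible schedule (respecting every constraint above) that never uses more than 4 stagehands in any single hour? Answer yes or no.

yes

Schedule Activity 1@1, Activity 2@1, Activity 3@5: h1:3  h2:3  h3:3  h4:1  h5:4  h6:4  h7:0 — peak 4 ≤ 4.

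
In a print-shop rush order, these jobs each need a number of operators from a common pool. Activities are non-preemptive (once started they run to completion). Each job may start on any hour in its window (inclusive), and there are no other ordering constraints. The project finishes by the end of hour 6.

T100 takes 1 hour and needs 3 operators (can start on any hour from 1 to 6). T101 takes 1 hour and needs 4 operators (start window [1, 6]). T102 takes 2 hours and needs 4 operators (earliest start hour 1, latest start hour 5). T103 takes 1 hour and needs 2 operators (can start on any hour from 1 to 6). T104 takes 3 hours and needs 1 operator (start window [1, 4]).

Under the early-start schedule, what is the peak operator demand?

14

Early-start schedule: T100@1, T101@1, T102@1, T103@1, T104@1.
Load per hour: hour 1: 14, hour 2: 5, hour 3: 1, hour 4: 0, hour 5: 0, hour 6: 0.
Peak is 14.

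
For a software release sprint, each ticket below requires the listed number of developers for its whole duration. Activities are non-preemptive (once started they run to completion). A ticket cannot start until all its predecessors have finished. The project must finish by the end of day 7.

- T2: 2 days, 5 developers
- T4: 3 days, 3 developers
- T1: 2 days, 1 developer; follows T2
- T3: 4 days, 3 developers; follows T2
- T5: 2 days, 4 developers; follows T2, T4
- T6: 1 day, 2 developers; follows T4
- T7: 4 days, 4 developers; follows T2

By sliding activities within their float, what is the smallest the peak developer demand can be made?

11

Early-start (T2@1, T4@1, T1@3, T3@3, T5@4, T6@4, T7@3) gives peak 14: d1:8  d2:8  d3:11  d4:14  d5:11  d6:7  d7:0.
Shift T5→5.
Schedule T2@1, T4@1, T1@3, T3@3, T5@5, T6@4, T7@3: d1:8  d2:8  d3:11  d4:10  d5:11  d6:11  d7:0 — peak 11.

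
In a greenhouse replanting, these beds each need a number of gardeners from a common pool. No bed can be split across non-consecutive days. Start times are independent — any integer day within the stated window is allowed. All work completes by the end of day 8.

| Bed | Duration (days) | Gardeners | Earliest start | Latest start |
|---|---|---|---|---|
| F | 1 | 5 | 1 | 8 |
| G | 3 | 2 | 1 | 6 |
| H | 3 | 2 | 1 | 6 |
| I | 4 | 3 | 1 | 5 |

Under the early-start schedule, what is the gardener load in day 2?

7

At early start, day 2 has: G, H, I.
Demand: 2 + 2 + 3 = 7.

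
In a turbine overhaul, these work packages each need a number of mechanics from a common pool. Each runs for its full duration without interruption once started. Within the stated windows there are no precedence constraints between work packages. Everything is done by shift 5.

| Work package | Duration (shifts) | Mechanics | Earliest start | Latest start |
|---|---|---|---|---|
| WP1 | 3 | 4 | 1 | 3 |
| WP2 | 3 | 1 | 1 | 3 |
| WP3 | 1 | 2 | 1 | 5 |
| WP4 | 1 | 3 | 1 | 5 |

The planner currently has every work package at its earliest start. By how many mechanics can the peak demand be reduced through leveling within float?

5

Early-start peak: s1:10  s2:5  s3:5  s4:0  s5:0 ⇒ 10.
Leveled (WP1@1, WP2@1, WP3@4, WP4@4): s1:5  s2:5  s3:5  s4:5  s5:0 ⇒ 5.
Reduction 10 − 5 = 5.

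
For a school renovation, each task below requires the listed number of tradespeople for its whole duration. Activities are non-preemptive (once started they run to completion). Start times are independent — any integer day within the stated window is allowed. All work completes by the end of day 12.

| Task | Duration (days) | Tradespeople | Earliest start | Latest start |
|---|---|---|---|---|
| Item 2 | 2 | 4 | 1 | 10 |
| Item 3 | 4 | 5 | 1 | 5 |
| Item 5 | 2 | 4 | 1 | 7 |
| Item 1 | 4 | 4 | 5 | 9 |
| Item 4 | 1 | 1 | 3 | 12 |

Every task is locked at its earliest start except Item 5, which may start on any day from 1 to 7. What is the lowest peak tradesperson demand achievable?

Item 5@1: d1:13  d2:13  d3:6  d4:5  d5:4  d6:4  d7:4  d8:4  d9:0  d10:0  d11:0  d12:0 → peak 13
Item 5@2: d1:9  d2:13  d3:10  d4:5  d5:4  d6:4  d7:4  d8:4  d9:0  d10:0  d11:0  d12:0 → peak 13
Item 5@3: d1:9  d2:9  d3:10  d4:9  d5:4  d6:4  d7:4  d8:4  d9:0  d10:0  d11:0  d12:0 → peak 10
Item 5@4: d1:9  d2:9  d3:6  d4:9  d5:8  d6:4  d7:4  d8:4  d9:0  d10:0  d11:0  d12:0 → peak 9
Item 5@5: d1:9  d2:9  d3:6  d4:5  d5:8  d6:8  d7:4  d8:4  d9:0  d10:0  d11:0  d12:0 → peak 9
Item 5@6: d1:9  d2:9  d3:6  d4:5  d5:4  d6:8  d7:8  d8:4  d9:0  d10:0  d11:0  d12:0 → peak 9
Item 5@7: d1:9  d2:9  d3:6  d4:5  d5:4  d6:4  d7:8  d8:8  d9:0  d10:0  d11:0  d12:0 → peak 9
Best is Item 5@4, peak 9.

9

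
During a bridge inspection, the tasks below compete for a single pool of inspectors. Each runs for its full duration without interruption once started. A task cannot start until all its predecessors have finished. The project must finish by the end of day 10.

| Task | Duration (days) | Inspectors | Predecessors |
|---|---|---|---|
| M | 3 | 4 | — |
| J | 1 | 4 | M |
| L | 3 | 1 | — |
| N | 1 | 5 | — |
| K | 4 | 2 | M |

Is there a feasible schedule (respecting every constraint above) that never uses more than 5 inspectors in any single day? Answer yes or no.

Schedule M@1, J@4, L@1, N@5, K@6: d1:5  d2:5  d3:5  d4:4  d5:5  d6:2  d7:2  d8:2  d9:2  d10:0 — peak 5 ≤ 5.

yes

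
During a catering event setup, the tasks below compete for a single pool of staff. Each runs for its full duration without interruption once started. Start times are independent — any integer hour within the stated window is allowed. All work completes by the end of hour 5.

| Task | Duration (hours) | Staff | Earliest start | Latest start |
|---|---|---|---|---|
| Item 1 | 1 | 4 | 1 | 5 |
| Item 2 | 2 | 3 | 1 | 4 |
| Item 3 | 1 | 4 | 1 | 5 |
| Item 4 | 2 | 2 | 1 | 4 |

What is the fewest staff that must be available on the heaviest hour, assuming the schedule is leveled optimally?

5

Early-start (Item 1@1, Item 2@1, Item 3@1, Item 4@1) gives peak 13: h1:13  h2:5  h3:0  h4:0  h5:0.
Shift Item 2→2, Item 3→4, Item 4→2.
Schedule Item 1@1, Item 2@2, Item 3@4, Item 4@2: h1:4  h2:5  h3:5  h4:4  h5:0 — peak 5.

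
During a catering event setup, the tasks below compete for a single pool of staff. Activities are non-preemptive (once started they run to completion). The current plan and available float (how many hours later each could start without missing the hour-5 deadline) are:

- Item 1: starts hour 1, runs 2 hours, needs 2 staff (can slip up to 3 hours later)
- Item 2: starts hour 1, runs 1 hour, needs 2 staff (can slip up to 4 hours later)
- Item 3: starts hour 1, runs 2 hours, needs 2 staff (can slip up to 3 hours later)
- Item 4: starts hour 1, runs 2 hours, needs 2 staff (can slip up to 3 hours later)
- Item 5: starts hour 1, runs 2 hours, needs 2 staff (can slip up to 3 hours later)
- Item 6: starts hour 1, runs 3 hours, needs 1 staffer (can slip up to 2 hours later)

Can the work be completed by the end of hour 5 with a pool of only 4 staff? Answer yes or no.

Total staffer-hours = 21; over 5 hours the average is 21/5 > 4, so some hour must exceed 4.

no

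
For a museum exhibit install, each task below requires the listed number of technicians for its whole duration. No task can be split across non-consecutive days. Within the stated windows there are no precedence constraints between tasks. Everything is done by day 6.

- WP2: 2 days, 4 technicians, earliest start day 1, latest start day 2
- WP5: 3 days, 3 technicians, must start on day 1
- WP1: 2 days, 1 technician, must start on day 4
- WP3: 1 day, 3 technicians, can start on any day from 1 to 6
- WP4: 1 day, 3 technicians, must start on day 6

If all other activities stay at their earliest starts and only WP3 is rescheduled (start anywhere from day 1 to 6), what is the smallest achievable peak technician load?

7

WP3@1: d1:10  d2:7  d3:3  d4:1  d5:1  d6:3 → peak 10
WP3@2: d1:7  d2:10  d3:3  d4:1  d5:1  d6:3 → peak 10
WP3@3: d1:7  d2:7  d3:6  d4:1  d5:1  d6:3 → peak 7
WP3@4: d1:7  d2:7  d3:3  d4:4  d5:1  d6:3 → peak 7
WP3@5: d1:7  d2:7  d3:3  d4:1  d5:4  d6:3 → peak 7
WP3@6: d1:7  d2:7  d3:3  d4:1  d5:1  d6:6 → peak 7
Best is WP3@3, peak 7.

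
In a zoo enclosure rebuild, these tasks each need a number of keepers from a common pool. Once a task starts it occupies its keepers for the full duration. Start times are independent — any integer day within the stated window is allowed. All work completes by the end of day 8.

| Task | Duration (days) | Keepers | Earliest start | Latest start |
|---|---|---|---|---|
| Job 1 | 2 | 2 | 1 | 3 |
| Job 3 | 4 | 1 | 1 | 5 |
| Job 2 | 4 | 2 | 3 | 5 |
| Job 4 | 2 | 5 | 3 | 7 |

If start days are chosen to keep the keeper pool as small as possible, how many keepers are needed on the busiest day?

Early-start (Job 1@1, Job 3@1, Job 2@3, Job 4@3) gives peak 8: d1:3  d2:3  d3:8  d4:8  d5:2  d6:2  d7:0  d8:0.
Shift Job 4→7.
Schedule Job 1@1, Job 3@1, Job 2@3, Job 4@7: d1:3  d2:3  d3:3  d4:3  d5:2  d6:2  d7:5  d8:5 — peak 5.

5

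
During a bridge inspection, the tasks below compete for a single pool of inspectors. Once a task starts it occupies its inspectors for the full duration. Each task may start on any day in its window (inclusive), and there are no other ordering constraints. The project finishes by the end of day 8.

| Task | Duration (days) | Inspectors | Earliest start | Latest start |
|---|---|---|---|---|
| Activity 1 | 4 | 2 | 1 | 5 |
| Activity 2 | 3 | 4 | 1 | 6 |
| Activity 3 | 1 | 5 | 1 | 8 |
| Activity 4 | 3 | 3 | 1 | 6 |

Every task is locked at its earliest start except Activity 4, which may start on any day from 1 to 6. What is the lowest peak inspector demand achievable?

11

Activity 4@1: d1:14  d2:9  d3:9  d4:2  d5:0  d6:0  d7:0  d8:0 → peak 14
Activity 4@2: d1:11  d2:9  d3:9  d4:5  d5:0  d6:0  d7:0  d8:0 → peak 11
Activity 4@3: d1:11  d2:6  d3:9  d4:5  d5:3  d6:0  d7:0  d8:0 → peak 11
Activity 4@4: d1:11  d2:6  d3:6  d4:5  d5:3  d6:3  d7:0  d8:0 → peak 11
Activity 4@5: d1:11  d2:6  d3:6  d4:2  d5:3  d6:3  d7:3  d8:0 → peak 11
Activity 4@6: d1:11  d2:6  d3:6  d4:2  d5:0  d6:3  d7:3  d8:3 → peak 11
Best is Activity 4@2, peak 11.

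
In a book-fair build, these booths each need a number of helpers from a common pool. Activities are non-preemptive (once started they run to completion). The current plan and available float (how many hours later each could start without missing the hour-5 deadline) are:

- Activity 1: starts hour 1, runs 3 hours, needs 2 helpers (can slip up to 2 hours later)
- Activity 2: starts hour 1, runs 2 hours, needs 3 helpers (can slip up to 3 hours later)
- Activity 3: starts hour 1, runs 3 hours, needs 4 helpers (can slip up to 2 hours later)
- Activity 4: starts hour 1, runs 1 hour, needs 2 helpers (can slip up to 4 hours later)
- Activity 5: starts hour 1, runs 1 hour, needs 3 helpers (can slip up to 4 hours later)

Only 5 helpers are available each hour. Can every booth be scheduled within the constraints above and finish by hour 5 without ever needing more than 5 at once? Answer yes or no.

Total helper-hours = 29; over 5 hours the average is 29/5 > 5, so some hour must exceed 5.

no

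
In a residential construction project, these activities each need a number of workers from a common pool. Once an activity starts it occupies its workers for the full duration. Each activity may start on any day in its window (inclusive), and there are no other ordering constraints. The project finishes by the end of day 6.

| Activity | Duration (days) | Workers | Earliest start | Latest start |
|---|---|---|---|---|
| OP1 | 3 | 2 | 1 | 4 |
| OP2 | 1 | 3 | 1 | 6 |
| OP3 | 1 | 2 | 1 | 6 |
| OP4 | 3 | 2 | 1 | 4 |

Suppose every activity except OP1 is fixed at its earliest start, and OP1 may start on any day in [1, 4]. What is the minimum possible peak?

7

OP1@1: d1:9  d2:4  d3:4  d4:0  d5:0  d6:0 → peak 9
OP1@2: d1:7  d2:4  d3:4  d4:2  d5:0  d6:0 → peak 7
OP1@3: d1:7  d2:2  d3:4  d4:2  d5:2  d6:0 → peak 7
OP1@4: d1:7  d2:2  d3:2  d4:2  d5:2  d6:2 → peak 7
Best is OP1@2, peak 7.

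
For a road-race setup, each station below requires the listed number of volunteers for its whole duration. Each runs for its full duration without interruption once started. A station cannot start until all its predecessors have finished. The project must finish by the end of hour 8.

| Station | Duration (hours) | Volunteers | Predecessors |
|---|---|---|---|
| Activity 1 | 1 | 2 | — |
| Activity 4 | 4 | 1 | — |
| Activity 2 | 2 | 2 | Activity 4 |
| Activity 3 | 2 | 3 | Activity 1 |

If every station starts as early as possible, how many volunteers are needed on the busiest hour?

4

Early-start schedule: Activity 1@1, Activity 4@1, Activity 2@5, Activity 3@2.
Load per hour: hour 1: 3, hour 2: 4, hour 3: 4, hour 4: 1, hour 5: 2, hour 6: 2, hour 7: 0, hour 8: 0.
Peak is 4.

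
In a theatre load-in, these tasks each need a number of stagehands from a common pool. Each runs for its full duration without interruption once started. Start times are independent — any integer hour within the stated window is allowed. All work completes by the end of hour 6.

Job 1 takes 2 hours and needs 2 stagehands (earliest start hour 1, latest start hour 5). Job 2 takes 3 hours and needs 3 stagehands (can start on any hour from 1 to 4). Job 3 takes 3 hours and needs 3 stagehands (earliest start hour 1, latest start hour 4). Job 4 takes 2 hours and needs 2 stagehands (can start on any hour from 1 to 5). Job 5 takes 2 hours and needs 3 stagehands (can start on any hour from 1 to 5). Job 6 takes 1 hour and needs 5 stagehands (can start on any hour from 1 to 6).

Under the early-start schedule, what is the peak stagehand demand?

18

Early-start schedule: Job 1@1, Job 2@1, Job 3@1, Job 4@1, Job 5@1, Job 6@1.
Load per hour: hour 1: 18, hour 2: 13, hour 3: 6, hour 4: 0, hour 5: 0, hour 6: 0.
Peak is 18.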